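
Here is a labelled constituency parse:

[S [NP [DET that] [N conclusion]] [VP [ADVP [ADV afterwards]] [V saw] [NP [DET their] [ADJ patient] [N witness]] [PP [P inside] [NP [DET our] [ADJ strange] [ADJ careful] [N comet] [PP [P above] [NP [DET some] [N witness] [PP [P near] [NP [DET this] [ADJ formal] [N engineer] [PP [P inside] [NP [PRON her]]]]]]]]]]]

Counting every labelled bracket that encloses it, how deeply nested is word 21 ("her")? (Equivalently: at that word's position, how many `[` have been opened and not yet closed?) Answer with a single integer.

11

Counting open brackets not yet closed at "her": [S [VP [PP [NP [PP [NP [PP [NP [PP [NP [PRON = 11.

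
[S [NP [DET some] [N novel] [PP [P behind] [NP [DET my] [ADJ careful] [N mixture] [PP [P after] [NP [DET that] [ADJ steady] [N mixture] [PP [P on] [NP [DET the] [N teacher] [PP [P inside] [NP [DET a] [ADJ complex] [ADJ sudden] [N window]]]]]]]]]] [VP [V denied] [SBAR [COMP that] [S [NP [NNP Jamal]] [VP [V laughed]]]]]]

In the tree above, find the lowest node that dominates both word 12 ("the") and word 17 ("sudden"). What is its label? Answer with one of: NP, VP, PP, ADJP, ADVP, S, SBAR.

NP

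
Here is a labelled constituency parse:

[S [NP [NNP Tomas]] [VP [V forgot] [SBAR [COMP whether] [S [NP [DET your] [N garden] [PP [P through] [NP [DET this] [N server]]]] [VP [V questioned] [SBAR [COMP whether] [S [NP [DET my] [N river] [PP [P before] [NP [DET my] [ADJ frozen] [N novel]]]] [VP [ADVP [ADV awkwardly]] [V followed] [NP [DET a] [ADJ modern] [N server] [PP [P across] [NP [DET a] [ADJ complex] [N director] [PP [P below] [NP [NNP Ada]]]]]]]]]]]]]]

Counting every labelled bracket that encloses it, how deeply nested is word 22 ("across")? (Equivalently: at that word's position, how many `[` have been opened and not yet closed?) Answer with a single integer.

11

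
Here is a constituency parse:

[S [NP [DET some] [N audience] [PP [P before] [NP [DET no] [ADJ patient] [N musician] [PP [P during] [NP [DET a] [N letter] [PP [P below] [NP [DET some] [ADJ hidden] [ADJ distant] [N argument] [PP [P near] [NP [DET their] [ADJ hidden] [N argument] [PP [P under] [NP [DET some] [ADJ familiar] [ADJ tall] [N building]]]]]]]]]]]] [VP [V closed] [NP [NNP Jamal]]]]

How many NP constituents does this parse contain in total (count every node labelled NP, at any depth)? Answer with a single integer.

Listing each NP by its span: [NP some audience before no patient musician during a letter below some hidden distant argument near their hidden argument under some familiar tall building]; [NP no patient musician during a letter below some hidden distant argument near their hidden argument under some familiar tall building]; [NP a letter below some hidden distant argument near their hidden argument under some familiar tall building]; [NP some hidden distant argument near their hidden argument under some familiar tall building]; [NP their hidden argument under some familiar tall building]; [NP some familiar tall building] … — that makes 7.

7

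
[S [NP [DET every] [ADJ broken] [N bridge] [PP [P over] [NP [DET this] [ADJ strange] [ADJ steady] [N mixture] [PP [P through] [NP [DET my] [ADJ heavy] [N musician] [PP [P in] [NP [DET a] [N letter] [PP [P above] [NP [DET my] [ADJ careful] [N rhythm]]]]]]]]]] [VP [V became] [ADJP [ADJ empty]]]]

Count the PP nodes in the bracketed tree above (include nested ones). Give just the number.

The PP constituents are: [PP over this strange steady mixture through my heavy musician in a letter above my careful rhythm]; [PP through my heavy musician in a letter above my careful rhythm]; [PP in a letter above my careful rhythm]; [PP above my careful rhythm]. Total: 4.

4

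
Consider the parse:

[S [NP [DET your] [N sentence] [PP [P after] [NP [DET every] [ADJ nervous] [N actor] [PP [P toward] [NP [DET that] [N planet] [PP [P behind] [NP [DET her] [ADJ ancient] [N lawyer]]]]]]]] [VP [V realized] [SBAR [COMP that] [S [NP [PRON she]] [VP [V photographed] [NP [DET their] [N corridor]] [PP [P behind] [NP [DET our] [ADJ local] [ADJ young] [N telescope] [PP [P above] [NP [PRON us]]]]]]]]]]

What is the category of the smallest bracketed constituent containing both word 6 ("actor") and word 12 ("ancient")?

NP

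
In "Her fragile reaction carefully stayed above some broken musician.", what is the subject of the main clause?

her fragile reaction

In the main clause the verb is "stayed"; the NP preceding it, "her fragile reaction", is the subject.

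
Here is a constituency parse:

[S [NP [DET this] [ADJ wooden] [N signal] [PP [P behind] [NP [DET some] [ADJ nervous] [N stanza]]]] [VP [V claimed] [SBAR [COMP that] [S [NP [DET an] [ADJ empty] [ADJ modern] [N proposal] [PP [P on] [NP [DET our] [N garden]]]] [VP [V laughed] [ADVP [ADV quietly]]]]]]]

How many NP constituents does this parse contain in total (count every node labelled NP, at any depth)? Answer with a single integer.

Listing each NP by its span: [NP this wooden signal behind some nervous stanza]; [NP some nervous stanza]; [NP an empty modern proposal on our garden]; [NP our garden] — that makes 4.

4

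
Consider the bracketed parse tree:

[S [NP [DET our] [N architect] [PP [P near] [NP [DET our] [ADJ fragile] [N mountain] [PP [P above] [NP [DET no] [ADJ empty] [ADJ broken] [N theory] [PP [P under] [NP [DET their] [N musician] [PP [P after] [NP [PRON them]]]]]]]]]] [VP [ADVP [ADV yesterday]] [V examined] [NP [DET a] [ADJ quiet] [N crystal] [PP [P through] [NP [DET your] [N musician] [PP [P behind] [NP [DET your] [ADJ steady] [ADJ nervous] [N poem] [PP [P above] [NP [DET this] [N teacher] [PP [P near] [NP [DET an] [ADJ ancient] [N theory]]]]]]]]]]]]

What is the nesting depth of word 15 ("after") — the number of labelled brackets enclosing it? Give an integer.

Counting open brackets not yet closed at "after": [S [NP [PP [NP [PP [NP [PP [NP [PP [P = 10.

10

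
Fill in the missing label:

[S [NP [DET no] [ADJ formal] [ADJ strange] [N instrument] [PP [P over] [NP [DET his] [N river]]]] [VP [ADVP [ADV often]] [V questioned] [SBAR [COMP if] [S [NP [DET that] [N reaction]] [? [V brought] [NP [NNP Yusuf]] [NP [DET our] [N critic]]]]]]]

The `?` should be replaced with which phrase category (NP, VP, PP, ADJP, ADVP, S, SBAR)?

VP

A constituent whose immediate children are V 'brought', NP, NP is a verb phrase: VP.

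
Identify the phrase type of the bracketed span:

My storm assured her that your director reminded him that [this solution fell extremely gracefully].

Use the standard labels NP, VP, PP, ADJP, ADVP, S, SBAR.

"fell" is the head of the bracketed span, so the span is a clause: S.

S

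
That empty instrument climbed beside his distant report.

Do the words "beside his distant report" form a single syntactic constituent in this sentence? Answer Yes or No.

Yes

These words form the whole prepositional phrase headed by "beside", so yes — one constituent.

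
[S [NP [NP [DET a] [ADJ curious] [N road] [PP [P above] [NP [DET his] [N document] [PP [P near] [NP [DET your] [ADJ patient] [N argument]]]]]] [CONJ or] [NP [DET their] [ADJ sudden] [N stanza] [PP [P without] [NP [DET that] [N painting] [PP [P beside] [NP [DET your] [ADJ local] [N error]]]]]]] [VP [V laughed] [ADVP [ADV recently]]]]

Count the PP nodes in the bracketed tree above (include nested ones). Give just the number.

Scanning left to right, an opening `[PP` appears at word positions 4, 7, 15, 18 — 4 in total.

4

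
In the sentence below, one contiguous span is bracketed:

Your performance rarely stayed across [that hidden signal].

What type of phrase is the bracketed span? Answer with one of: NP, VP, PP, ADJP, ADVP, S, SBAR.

NP

"signal" is the head of the bracketed span, so the span is a noun phrase: NP.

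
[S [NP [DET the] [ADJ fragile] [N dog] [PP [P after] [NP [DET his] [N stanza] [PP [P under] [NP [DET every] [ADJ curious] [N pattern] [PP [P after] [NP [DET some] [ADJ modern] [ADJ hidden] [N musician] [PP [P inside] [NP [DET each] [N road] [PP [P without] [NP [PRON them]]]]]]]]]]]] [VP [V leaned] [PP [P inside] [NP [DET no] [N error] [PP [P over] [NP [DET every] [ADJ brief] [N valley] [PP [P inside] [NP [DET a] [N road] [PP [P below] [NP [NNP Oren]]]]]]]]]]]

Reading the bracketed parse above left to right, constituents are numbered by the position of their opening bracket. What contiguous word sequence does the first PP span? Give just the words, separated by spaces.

after his stanza under every curious pattern after some modern hidden musician inside each road without them

Opening `[PP` markers occur at word positions 4, 7, 11, 16, 19, 22, 25, 29, 32; the first of these opens the constituent [PP after his stanza under every curious pattern after some modern hidden musician inside each road without them].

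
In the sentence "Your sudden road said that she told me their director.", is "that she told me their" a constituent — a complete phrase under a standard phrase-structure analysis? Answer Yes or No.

The smallest constituent containing the whole sequence is the subordinate clause [SBAR that she told me their director], but the sequence is only part of it — it straddles the boundary between complementizer "that" and clause "she told me their director".

No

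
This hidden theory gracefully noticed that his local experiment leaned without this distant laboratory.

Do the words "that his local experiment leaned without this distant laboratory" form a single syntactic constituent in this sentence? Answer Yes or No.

Yes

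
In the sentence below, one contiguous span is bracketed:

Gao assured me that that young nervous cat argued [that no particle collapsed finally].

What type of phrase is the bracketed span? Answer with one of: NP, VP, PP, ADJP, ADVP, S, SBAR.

The bracketed span "that no particle collapsed finally" is headed by "that", making it a subordinate clause (SBAR).

SBAR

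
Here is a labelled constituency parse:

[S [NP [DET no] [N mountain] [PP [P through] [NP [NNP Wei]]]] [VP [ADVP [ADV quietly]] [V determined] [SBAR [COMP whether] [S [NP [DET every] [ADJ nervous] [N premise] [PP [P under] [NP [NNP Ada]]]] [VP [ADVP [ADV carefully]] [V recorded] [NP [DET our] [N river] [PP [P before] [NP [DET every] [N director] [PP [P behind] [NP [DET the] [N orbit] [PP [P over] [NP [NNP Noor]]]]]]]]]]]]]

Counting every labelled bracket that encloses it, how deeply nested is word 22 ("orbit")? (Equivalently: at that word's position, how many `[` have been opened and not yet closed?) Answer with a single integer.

11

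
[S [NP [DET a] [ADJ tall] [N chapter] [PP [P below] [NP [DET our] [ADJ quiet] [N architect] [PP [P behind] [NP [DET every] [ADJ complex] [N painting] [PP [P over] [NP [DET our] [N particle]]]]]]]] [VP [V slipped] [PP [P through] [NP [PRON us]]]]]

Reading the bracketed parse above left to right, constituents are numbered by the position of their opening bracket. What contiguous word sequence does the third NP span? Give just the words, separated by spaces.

every complex painting over our particle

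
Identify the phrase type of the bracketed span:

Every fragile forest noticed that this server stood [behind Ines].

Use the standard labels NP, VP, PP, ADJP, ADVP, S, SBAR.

The bracketed span "behind Ines" is headed by "behind", making it a prepositional phrase (PP).

PP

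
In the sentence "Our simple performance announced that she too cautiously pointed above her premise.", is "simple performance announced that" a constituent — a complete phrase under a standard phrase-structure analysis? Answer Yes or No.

No

The sequence begins inside the noun phrase "our simple performance" and ends inside the verb phrase "announced that she too cautiously pointed above her premise"; it crosses a phrase boundary, so no single node in the tree spans exactly those words.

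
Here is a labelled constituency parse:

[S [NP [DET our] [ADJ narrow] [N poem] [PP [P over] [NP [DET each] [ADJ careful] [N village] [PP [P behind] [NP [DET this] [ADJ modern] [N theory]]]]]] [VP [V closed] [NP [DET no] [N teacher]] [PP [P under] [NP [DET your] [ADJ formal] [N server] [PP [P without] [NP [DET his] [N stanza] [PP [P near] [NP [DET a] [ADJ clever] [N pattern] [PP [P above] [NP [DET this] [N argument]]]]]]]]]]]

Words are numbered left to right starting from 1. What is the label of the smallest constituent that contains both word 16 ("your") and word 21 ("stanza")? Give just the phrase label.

NP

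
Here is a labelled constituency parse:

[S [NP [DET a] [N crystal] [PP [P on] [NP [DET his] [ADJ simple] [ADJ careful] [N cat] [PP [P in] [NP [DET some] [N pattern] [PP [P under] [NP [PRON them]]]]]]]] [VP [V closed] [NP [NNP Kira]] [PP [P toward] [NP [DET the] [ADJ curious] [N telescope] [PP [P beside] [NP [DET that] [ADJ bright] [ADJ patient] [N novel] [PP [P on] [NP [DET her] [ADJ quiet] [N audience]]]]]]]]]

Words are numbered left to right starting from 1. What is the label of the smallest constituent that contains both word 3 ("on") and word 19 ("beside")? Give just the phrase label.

Both words fall inside [S a crystal on his simple careful cat in some pattern under them closed Kira toward the curious telescope beside that bright patient novel on her quiet audience] (words 1–27), and no smaller constituent contains them both. Label: S.

S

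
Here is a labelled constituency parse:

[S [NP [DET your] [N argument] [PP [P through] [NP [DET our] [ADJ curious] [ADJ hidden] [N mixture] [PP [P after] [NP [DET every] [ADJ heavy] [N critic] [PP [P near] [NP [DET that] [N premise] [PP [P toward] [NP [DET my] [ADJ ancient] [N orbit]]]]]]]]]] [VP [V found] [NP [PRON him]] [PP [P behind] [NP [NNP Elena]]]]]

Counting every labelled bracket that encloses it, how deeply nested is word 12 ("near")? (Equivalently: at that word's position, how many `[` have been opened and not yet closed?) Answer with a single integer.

8

Path from the root down to the word: S → NP → PP → NP → PP → NP → PP → P. That is 8 enclosing brackets.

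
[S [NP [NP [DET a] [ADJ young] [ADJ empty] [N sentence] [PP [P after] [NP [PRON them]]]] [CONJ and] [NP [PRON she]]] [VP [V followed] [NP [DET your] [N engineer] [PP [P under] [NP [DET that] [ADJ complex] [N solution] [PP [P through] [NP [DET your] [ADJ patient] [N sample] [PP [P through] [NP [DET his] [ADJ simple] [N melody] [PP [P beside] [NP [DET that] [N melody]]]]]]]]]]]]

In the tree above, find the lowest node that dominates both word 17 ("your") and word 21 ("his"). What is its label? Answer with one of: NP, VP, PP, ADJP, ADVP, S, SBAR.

Word 17 lies under S → VP → NP → PP → NP → PP → NP → DET; word 21 lies under S → VP → NP → PP → NP → PP → NP → PP → NP → DET. The lowest shared node is the NP.

NP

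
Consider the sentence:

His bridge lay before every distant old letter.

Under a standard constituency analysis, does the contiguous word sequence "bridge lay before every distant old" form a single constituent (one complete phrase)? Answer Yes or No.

No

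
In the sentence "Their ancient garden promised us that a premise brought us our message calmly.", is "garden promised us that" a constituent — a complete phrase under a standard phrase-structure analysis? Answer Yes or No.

No

The sequence begins inside the noun phrase "their ancient garden" and ends inside the verb phrase "promised us that a premise brought us our message calmly"; it crosses a phrase boundary, so no single node in the tree spans exactly those words.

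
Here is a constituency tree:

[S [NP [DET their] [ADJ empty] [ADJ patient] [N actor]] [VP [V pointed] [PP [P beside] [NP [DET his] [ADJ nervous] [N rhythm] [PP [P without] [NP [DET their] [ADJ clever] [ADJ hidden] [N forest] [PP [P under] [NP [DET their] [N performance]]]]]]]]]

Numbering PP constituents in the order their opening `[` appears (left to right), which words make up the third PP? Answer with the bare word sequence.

under their performance

Opening `[PP` markers occur at word positions 6, 10, 15; the third of these opens the constituent [PP under their performance].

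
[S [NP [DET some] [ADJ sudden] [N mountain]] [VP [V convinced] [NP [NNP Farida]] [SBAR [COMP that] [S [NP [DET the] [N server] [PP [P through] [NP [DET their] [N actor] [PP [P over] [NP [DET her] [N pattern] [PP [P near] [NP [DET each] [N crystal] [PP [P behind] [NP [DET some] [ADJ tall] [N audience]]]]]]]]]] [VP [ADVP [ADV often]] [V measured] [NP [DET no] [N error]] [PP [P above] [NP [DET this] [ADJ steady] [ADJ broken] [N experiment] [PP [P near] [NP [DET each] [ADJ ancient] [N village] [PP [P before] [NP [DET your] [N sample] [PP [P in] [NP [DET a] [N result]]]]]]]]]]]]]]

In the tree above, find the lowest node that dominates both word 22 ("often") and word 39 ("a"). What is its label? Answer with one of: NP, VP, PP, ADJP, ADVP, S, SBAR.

The smallest bracket enclosing both words is [VP often measured no error above this steady broken experiment near each ancient village before your sample in a result], so the label is VP.

VP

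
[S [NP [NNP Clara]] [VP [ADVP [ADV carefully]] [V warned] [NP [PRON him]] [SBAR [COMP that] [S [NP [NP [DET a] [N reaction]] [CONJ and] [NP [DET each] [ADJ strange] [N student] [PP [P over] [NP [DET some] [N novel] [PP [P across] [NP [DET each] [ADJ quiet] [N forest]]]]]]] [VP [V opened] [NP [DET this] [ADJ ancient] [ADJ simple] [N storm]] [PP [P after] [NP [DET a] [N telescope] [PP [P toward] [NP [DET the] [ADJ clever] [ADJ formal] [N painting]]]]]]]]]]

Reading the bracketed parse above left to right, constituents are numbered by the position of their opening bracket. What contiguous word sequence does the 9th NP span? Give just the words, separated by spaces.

a telescope toward the clever formal painting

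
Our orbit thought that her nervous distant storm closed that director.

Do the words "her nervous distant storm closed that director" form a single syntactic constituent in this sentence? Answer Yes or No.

These words form the whole clause headed by "closed", so yes — one constituent.

Yes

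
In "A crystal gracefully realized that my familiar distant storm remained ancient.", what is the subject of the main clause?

a crystal

The subject of the main clause is the NP immediately before the verb "realized": "a crystal".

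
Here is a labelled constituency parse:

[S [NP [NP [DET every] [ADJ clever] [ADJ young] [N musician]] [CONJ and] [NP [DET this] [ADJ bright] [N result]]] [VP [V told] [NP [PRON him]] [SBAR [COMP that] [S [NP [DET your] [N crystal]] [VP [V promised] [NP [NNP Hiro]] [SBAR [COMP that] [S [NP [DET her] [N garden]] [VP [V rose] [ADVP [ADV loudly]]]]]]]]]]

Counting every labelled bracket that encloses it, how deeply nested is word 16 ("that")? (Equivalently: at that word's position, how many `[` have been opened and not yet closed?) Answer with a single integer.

7

The word sits inside COMP, which is inside SBAR, inside VP, inside S, inside SBAR, inside VP, inside S — 7 brackets in all.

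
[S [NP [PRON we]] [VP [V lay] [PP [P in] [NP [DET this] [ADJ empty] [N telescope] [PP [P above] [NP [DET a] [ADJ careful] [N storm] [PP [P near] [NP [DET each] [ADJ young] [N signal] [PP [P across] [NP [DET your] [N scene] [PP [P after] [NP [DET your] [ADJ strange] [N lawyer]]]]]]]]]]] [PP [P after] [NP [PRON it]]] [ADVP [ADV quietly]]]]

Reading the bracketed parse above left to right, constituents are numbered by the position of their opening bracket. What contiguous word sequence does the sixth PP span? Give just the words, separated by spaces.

after it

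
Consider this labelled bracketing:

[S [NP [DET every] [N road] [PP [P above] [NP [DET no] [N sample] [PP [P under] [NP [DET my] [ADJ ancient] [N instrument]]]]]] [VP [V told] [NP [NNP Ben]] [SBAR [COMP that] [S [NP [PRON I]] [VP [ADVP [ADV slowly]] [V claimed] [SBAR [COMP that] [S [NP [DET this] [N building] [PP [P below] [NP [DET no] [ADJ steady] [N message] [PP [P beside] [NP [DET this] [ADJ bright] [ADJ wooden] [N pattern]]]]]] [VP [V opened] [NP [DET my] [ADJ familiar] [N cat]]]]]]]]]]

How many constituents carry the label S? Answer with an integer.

Listing each S by its span: [S every road above no sample under my ancient instrument told Ben that I slowly claimed that this building below no steady message beside this bright wooden pattern opened my familiar cat]; [S I slowly claimed that this building below no steady message beside this bright wooden pattern opened my familiar cat]; [S this building below no steady message beside this bright wooden pattern opened my familiar cat] — that makes 3.

3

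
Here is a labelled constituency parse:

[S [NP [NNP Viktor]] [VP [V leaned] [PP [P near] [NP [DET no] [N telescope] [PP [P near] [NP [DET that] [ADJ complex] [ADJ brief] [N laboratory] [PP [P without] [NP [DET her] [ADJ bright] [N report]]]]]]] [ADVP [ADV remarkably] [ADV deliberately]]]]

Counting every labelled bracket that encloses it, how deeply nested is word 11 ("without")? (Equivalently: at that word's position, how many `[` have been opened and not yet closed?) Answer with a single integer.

8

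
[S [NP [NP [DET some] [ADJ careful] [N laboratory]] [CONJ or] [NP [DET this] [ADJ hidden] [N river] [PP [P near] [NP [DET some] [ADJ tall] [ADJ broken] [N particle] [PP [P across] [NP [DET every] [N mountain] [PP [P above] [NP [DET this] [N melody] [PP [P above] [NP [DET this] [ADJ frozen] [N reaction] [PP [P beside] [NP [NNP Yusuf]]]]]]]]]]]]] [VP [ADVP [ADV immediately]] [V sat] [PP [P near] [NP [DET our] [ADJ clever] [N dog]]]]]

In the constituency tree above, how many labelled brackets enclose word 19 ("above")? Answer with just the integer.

Path from the root down to the word: S → NP → NP → PP → NP → PP → NP → PP → NP → PP → P. That is 11 enclosing brackets.

11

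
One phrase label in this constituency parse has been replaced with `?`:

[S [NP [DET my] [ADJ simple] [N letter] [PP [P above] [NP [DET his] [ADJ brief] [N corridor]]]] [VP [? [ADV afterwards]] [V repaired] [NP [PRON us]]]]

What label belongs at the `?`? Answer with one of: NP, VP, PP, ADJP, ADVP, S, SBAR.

The `?` node immediately contains: ADV 'afterwards'. That is the internal structure of an adverb phrase, so the label is ADVP.

ADVP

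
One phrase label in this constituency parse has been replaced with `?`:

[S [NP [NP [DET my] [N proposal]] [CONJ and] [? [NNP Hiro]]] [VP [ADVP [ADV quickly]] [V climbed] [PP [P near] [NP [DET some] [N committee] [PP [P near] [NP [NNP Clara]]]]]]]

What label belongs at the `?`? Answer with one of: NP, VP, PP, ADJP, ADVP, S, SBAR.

NP

The `?` node immediately contains: NNP 'Hiro'. That is the internal structure of a noun phrase, so the label is NP.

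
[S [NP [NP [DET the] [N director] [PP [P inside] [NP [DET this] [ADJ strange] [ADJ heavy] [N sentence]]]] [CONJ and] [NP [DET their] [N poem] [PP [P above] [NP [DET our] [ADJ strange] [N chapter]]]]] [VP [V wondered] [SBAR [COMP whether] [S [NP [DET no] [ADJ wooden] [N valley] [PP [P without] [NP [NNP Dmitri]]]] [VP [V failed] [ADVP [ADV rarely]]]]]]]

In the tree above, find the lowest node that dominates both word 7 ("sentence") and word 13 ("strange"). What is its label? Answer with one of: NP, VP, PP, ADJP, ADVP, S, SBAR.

NP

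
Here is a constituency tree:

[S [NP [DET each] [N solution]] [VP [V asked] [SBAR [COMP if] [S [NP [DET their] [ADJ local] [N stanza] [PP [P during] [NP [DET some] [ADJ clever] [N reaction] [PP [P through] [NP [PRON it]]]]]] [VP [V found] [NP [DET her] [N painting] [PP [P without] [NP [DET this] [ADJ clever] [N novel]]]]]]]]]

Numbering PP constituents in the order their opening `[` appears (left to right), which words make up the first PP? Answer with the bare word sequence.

during some clever reaction through it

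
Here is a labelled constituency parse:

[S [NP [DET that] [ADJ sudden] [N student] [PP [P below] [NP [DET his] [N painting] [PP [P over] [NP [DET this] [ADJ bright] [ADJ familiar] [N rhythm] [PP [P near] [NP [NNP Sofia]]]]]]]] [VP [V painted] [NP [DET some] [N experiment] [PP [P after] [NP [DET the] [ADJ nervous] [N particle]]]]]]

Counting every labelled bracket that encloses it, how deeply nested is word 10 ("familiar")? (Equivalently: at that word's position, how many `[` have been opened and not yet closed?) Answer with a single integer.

7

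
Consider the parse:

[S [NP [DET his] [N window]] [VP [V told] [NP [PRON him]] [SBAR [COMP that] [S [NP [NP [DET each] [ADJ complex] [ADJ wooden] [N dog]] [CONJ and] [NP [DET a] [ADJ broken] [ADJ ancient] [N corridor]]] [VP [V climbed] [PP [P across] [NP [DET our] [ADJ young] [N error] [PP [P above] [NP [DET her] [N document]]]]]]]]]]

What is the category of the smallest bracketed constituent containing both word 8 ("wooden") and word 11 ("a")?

Both words fall inside [NP each complex wooden dog and a broken ancient corridor] (words 6–14), and no smaller constituent contains them both. Label: NP.

NP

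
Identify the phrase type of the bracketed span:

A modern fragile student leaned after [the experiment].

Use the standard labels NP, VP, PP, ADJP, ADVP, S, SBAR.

NP

The span is built around the noun "experiment" — a noun phrase (NP).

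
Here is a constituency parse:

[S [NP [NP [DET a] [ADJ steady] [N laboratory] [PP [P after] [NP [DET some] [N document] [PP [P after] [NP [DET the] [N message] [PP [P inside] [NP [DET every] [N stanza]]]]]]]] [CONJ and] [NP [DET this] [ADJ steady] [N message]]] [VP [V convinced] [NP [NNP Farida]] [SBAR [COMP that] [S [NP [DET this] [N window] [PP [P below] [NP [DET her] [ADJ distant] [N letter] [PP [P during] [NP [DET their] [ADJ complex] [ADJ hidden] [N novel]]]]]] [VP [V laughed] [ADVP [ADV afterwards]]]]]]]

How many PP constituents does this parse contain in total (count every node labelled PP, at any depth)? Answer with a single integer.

5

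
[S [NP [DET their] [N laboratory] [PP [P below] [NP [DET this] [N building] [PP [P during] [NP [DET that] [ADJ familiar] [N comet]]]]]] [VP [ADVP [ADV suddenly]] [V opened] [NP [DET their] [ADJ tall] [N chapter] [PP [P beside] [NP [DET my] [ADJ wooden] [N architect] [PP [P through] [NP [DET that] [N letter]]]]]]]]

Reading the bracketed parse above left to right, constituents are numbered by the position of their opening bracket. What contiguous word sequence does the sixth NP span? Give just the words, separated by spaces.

that letter

The NP opening brackets appear, in order, over: "their laboratory below this building during that familiar comet"; "this building during that familiar comet"; "that familiar comet"; "their tall chapter beside my wooden architect through that letter"; "my wooden architect through that letter"; "that letter". The sixth one spans "that letter".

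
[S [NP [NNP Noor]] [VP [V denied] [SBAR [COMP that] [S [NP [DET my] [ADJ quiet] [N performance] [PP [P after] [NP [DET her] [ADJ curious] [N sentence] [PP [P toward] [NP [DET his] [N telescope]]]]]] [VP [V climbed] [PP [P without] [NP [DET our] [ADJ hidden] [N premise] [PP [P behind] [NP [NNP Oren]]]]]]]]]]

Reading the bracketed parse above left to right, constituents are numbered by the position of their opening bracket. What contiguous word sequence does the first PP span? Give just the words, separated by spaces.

In left-to-right order the PP constituents are "after her curious sentence toward his telescope"; "toward his telescope"; "without our hidden premise behind Oren"; "behind Oren". Number 1 is "after her curious sentence toward his telescope".

after her curious sentence toward his telescope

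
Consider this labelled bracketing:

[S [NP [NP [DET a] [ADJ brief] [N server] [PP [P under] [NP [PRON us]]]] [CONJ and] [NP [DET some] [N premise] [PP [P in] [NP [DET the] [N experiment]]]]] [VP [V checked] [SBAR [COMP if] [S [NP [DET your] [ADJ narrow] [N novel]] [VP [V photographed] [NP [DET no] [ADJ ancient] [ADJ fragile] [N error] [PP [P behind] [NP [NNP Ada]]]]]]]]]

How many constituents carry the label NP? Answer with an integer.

Scanning left to right, an opening `[NP` appears at word positions 1, 1, 5, 7, 10, 14, 18, 23 — 8 in total.

8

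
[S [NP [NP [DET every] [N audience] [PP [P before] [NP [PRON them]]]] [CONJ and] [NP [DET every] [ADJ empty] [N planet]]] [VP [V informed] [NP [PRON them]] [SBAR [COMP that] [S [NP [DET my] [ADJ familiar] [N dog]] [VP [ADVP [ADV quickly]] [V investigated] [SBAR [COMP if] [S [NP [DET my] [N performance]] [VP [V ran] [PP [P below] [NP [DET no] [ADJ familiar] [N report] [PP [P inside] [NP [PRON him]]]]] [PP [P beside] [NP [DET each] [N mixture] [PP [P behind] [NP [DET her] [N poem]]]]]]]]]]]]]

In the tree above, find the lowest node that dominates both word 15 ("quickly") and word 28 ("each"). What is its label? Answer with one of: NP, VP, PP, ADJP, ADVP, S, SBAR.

Word 15 lies under S → VP → SBAR → S → VP → ADVP → ADV; word 28 lies under S → VP → SBAR → S → VP → SBAR → S → VP → PP → NP → DET. The lowest shared node is the VP.

VP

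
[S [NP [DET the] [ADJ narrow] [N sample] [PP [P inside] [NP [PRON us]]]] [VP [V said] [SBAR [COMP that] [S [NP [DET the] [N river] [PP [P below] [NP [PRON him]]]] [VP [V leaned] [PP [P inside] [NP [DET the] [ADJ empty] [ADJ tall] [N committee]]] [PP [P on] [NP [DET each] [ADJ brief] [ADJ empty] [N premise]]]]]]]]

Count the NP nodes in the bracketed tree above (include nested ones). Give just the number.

The NP constituents are: [NP the narrow sample inside us]; [NP us]; [NP the river below him]; [NP him]; [NP the empty tall committee]; [NP each brief empty premise]. Total: 6.

6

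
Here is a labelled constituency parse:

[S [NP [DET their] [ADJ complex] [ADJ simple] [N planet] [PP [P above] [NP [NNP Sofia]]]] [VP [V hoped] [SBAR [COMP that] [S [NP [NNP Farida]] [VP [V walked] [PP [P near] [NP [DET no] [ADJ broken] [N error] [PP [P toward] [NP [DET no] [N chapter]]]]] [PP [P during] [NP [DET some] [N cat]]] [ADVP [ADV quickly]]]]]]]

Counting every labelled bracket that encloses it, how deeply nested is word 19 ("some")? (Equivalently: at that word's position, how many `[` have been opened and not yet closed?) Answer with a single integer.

8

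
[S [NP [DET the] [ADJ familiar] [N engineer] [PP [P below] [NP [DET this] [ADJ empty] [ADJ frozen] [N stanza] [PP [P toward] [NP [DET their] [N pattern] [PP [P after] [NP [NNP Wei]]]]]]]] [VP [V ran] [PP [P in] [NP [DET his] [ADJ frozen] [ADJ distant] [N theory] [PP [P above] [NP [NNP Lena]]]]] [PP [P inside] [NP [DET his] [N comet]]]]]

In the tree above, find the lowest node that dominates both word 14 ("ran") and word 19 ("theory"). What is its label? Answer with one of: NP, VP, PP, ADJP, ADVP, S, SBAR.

The smallest bracket enclosing both words is [VP ran in his frozen distant theory above Lena inside his comet], so the label is VP.

VP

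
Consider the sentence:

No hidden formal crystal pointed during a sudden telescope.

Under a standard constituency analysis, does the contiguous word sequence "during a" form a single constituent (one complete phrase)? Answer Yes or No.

No

The smallest constituent containing the whole sequence is the prepositional phrase [PP during a sudden telescope], but the sequence is only part of it — it straddles the boundary between preposition "during" and noun phrase "a sudden telescope".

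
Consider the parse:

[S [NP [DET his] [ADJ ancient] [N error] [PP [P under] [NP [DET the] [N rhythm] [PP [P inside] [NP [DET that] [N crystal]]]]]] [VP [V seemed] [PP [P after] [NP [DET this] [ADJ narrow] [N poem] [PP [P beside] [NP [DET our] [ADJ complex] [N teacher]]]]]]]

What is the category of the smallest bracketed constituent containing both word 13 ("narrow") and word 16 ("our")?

NP

The smallest bracket enclosing both words is [NP this narrow poem beside our complex teacher], so the label is NP.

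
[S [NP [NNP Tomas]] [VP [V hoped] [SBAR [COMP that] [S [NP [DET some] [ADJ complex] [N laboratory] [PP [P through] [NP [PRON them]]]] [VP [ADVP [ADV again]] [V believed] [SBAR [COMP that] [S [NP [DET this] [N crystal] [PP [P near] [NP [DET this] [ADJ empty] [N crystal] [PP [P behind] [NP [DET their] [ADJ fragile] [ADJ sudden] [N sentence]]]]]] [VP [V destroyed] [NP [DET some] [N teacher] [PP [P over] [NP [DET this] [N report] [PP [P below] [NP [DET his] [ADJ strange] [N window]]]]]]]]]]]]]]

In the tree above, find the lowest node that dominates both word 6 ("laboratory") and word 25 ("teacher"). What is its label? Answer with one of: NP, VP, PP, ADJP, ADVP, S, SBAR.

S

Word 6 lies under S → VP → SBAR → S → NP → N; word 25 lies under S → VP → SBAR → S → VP → SBAR → S → VP → NP → N. The lowest shared node is the S.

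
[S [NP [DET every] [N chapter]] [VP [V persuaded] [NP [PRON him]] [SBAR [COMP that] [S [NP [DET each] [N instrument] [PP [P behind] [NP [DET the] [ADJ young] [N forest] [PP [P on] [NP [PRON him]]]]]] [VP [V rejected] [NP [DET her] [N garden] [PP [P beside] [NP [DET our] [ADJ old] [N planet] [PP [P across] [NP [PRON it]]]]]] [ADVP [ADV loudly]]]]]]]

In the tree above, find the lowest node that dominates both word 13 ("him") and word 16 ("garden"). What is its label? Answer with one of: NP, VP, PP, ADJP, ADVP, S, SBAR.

S

Both words fall inside [S each instrument behind the young forest on him rejected her garden beside our old planet across it loudly] (words 6–23), and no smaller constituent contains them both. Label: S.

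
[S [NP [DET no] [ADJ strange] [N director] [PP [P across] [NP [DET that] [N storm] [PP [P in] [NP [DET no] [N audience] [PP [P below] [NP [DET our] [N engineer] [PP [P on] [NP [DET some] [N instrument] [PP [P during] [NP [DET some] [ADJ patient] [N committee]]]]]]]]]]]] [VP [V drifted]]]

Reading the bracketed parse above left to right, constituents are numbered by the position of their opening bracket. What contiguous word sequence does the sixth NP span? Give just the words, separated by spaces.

The NP opening brackets appear, in order, over: "no strange director across that storm in no audience below our engineer on some instrument during some patient committee"; "that storm in no audience below our engineer on some instrument during some patient committee"; "no audience below our engineer on some instrument during some patient committee"; "our engineer on some instrument during some patient committee"; "some instrument during some patient committee"; "some patient committee". The sixth one spans "some patient committee".

some patient committee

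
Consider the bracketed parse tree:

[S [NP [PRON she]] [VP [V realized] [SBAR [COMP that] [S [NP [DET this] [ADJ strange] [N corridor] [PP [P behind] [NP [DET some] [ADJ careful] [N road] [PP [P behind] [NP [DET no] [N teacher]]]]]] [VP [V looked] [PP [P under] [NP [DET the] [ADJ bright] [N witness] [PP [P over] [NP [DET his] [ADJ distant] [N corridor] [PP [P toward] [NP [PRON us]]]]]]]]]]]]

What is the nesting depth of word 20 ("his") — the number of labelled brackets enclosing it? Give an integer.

10

The word sits inside DET, which is inside NP, inside PP, inside NP, inside PP, inside VP, inside S, inside SBAR, inside VP, inside S — 10 brackets in all.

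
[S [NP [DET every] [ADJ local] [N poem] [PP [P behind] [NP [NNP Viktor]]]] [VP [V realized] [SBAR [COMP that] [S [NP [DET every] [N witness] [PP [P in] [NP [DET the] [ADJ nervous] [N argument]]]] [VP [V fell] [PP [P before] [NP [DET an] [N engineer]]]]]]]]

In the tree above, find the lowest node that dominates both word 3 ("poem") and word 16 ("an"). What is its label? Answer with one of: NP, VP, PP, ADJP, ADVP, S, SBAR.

The smallest bracket enclosing both words is [S every local poem behind Viktor realized that every witness in the nervous argument fell before an engineer], so the label is S.

S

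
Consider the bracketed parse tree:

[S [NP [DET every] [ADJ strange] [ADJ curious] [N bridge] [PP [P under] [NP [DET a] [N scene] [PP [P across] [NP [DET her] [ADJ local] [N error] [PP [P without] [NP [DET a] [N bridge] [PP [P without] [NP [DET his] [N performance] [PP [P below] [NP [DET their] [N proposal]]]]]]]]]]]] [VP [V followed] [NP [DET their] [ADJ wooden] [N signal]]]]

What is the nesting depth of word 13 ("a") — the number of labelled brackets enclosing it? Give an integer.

Path from the root down to the word: S → NP → PP → NP → PP → NP → PP → NP → DET. That is 9 enclosing brackets.

9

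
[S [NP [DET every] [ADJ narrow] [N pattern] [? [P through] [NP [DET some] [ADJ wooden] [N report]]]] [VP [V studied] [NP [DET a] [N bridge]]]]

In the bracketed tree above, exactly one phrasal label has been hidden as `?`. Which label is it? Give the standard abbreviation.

Looking at what the `?` directly dominates — P 'through', NP — this is a prepositional phrase (PP).

PP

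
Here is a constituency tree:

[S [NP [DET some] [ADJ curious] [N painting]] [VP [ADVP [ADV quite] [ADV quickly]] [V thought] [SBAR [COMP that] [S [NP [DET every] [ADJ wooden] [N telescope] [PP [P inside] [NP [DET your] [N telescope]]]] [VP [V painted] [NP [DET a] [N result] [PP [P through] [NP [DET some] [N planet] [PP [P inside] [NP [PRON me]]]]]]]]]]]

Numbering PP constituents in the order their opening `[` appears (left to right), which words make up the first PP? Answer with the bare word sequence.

inside your telescope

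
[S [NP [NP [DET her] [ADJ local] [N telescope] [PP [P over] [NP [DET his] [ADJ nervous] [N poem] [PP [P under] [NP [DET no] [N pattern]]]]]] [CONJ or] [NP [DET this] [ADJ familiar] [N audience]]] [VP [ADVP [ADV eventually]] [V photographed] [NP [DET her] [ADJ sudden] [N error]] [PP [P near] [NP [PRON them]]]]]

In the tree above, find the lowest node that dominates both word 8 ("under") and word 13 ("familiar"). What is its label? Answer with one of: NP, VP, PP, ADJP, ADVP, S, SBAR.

NP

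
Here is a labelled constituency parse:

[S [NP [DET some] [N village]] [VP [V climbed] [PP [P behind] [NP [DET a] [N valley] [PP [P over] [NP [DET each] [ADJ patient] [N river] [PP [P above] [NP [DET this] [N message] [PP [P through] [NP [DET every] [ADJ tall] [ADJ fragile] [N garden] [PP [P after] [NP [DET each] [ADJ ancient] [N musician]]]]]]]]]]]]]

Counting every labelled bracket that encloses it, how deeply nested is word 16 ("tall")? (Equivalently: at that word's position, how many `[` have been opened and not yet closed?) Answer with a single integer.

11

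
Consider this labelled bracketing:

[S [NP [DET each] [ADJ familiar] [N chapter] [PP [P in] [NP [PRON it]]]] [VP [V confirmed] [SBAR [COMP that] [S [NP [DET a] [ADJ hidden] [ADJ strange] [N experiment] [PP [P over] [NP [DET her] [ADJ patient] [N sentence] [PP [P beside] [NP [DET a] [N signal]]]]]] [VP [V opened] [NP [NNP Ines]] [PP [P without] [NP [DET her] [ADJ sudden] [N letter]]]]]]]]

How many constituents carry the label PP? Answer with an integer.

4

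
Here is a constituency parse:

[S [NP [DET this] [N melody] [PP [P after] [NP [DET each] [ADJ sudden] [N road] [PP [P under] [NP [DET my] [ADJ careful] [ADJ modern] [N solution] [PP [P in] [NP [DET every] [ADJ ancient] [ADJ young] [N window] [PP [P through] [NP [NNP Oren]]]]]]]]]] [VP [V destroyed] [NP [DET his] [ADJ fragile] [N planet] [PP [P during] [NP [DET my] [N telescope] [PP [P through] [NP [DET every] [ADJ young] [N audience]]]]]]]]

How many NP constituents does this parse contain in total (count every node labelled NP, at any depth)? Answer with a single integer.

8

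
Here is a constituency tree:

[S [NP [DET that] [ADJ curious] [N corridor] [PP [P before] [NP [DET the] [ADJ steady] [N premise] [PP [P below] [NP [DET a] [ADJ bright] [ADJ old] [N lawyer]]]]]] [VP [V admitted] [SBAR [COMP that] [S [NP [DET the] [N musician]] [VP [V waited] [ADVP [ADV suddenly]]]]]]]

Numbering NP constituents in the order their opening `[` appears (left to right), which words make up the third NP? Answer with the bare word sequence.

a bright old lawyer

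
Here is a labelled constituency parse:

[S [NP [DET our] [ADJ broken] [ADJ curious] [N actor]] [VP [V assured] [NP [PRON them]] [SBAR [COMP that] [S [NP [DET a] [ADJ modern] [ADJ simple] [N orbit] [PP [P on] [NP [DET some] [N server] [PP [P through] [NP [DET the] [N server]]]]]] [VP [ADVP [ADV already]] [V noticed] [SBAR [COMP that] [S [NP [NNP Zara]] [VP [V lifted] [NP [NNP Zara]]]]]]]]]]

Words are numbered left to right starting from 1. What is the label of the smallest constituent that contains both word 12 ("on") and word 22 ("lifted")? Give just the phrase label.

S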